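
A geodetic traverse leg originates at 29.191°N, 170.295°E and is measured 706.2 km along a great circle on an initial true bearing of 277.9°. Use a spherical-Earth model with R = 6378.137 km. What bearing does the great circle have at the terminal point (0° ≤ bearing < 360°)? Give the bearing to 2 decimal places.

The arc subtends δ = 706.2/6378.137 = 0.110722 rad at the centre.
Start latitude φ₁ = 0.509479 rad; initial bearing θ = 4.850270 rad.
Destination latitude: φ₂ = arcsin( sin φ₁ cos δ + cos φ₁ sin δ cos θ ) = arcsin(0.497994) = 29.867°.
For the longitude increment, Δλ = atan2( sin θ sin δ cos φ₁, cos δ − sin φ₁ sin φ₂ ) = atan2(-0.095547, 0.750994) = -7.251°.
Hence λ₂ = 170.295° + -7.251° = 163.044°.
The forward bearing on arrival equals the back-azimuth from the destination plus 180°.
Back-azimuth from P₂ (29.87°, 163.04°) to P₁ (29.19°, 170.29°), with Δλ' = λ₁ − λ₂ = 7.25°: atan2( sin Δλ' cos φ₁ , cos φ₂ sin φ₁ − sin φ₂ cos φ₁ cos Δλ' ) = 94.32°.
Final bearing = (94.32° + 180°) mod 360° = 274.32°.

final bearing 274.32°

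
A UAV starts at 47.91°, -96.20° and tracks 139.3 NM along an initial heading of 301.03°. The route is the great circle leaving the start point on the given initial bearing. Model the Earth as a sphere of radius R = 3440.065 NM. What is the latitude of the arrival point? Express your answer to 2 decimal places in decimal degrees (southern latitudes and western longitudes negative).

Central angle δ = d/R = 0.040493 rad.
Start latitude φ₁ = 0.836187 rad; initial bearing θ = 5.253965 rad.
Applying the spherical law of cosines for sides, sin φ₂ = sin φ₁ cos δ + cos φ₁ sin δ cos θ = 0.755472, so φ₂ = 49.07°.
Δλ = atan2( sin θ sin δ cos φ₁ , cos δ − sin φ₁ sin φ₂ ) = atan2(-0.023252, 0.438550) = -0.052971 rad = -3.04°.
Hence λ₂ = -96.20° + -3.04° = -99.24°.

latitude 49.07°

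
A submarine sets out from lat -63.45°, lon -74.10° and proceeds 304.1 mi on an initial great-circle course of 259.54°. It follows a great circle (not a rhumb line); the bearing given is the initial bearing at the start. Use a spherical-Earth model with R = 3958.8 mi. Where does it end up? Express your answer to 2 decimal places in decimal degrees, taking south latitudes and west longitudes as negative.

latitude -63.91°, longitude -83.98°

Central angle δ = d/R = 0.076816 rad.
Converting: φ₁ = -1.107411 rad, θ = 4.529828 rad.
Destination latitude: φ₂ = arcsin( sin φ₁ cos δ + cos φ₁ sin δ cos θ ) = arcsin(-0.898134) = -63.91°.
For the longitude increment, Δλ = atan2( sin θ sin δ cos φ₁, cos δ − sin φ₁ sin φ₂ ) = atan2(-0.033731, 0.193630) = -9.88°.
Hence λ₂ = -74.10° + -9.88° = -83.98°.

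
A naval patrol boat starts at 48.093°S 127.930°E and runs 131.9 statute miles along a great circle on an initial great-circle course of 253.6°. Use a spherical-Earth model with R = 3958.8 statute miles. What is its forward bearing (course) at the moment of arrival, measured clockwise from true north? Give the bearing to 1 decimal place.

Central angle δ = d/R = 0.033318 rad.
Start latitude φ₁ = -0.839381 rad; initial bearing θ = 4.426155 rad.
Destination latitude: φ₂ = arcsin( sin φ₁ cos δ + cos φ₁ sin δ cos θ ) = arcsin(-0.750099) = -48.599°.
Then Δλ = atan2(-0.021345, 0.441199) = -0.048341 rad, from sin θ sin δ cos φ₁ over cos δ − sin φ₁ sin φ₂.
Hence λ₂ = 127.930° + -2.770° = 125.160°.
The forward bearing on arrival equals the back-azimuth from the destination plus 180°.
Back-azimuth from P₂ (-48.6°, 125.2°) to P₁ (-48.1°, 127.9°), with Δλ' = λ₁ − λ₂ = 2.8°: atan2( sin Δλ' cos φ₁ , cos φ₂ sin φ₁ − sin φ₂ cos φ₁ cos Δλ' ) = 75.7°.
Final bearing = (75.7° + 180°) mod 360° = 255.7°.

final bearing 255.7°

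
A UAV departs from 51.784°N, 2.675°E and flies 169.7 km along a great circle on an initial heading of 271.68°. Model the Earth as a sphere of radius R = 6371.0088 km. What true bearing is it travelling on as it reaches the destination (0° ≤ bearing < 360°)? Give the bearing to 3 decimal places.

Angular distance δ = d/R = 169.7 / 6371.0088 = 0.026636 rad.
With φ₁ = 51.784° = 0.903801 rad and θ = 271.68° = 4.741711 rad:
Destination latitude: φ₂ = arcsin( sin φ₁ cos δ + cos φ₁ sin δ cos θ ) = arcsin(0.785889) = 51.803°.
For the longitude increment, Δλ = atan2( sin θ sin δ cos φ₁, cos δ − sin φ₁ sin φ₂ ) = atan2(-0.016469, 0.382185) = -2.467°.
λ₂ = λ₁ + Δλ = 0.208°.
The forward bearing on arrival equals the back-azimuth from the destination plus 180°.
Back-azimuth from P₂ (51.803°, 0.208°) to P₁ (51.784°, 2.675°), with Δλ' = λ₁ − λ₂ = 2.467°: atan2( sin Δλ' cos φ₁ , cos φ₂ sin φ₁ − sin φ₂ cos φ₁ cos Δλ' ) = 89.741°.
Final bearing = (89.741° + 180°) mod 360° = 269.741°.

final bearing 269.741°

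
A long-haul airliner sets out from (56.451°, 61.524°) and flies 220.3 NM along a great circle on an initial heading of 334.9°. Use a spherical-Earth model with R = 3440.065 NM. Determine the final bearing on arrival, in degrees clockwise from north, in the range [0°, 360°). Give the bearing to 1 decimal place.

final bearing 332.3°

The arc subtends δ = 220.3/3440.065 = 0.064039 rad at the centre.
Converting: φ₁ = 0.985256 rad, θ = 5.845108 rad.
Applying the spherical law of cosines for sides, sin φ₂ = sin φ₁ cos δ + cos φ₁ sin δ cos θ = 0.863733, so φ₂ = 59.738°.
For the longitude increment, Δλ = atan2( sin θ sin δ cos φ₁, cos δ − sin φ₁ sin φ₂ ) = atan2(-0.015003, 0.278104) = -3.088°.
λ₂ = 61.524° + -3.088° = 58.436°.
The forward bearing on arrival equals the back-azimuth from the destination plus 180°.
Back-azimuth from P₂ (59.7°, 58.4°) to P₁ (56.5°, 61.5°), with Δλ' = λ₁ − λ₂ = 3.1°: atan2( sin Δλ' cos φ₁ , cos φ₂ sin φ₁ − sin φ₂ cos φ₁ cos Δλ' ) = 152.3°.
Final bearing = (152.3° + 180°) mod 360° = 332.3°.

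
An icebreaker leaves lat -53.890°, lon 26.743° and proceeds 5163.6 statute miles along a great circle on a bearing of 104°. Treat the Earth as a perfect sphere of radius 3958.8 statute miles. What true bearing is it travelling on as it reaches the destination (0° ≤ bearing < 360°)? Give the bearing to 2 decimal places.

final bearing 37.63°

Angular distance δ = d/R = 5163.6 / 3958.8 = 1.304335 rad.
With φ₁ = -53.890° = -0.940558 rad and θ = 104° = 1.815142 rad:
Destination latitude: φ₂ = arcsin( sin φ₁ cos δ + cos φ₁ sin δ cos θ ) = arcsin(-0.350275) = -20.504°.
For the longitude increment, Δλ = atan2( sin θ sin δ cos φ₁, cos δ − sin φ₁ sin φ₂ ) = atan2(0.551651, -0.019663) = 92.041°.
Hence λ₂ = 26.743° + 92.041° = 118.784°.
The forward bearing on arrival equals the back-azimuth from the destination plus 180°.
Back-azimuth from P₂ (-20.50°, 118.78°) to P₁ (-53.89°, 26.74°), with Δλ' = λ₁ − λ₂ = -92.04°: atan2( sin Δλ' cos φ₁ , cos φ₂ sin φ₁ − sin φ₂ cos φ₁ cos Δλ' ) = 217.63°.
Final bearing = (217.63° + 180°) mod 360° = 37.63°.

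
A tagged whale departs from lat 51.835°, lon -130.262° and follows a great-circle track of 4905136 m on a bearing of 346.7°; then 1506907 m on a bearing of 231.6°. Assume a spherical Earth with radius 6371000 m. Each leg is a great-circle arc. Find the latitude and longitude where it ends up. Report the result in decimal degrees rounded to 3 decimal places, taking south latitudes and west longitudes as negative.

Apply the spherical direct solution leg by leg, carrying full precision between legs.
Leg 1: from (51.835°, -130.262°), δ = 4905136/6371000 = 0.769916 rad, θ = 346.7° → φ = 79.445°, λ = 110.688°.
Leg 2: from (79.445°, 110.688°), δ = 1506907/6371000 = 0.236526 rad, θ = 231.6° → φ = 68.287°, λ = 80.927°.

latitude 68.287°, longitude 80.927°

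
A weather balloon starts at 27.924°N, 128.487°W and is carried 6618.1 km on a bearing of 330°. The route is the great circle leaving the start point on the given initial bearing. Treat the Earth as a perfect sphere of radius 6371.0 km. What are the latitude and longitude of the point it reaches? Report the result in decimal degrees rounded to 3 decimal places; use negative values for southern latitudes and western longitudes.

latitude 63.765°, longitude 154.414°

δ = 6618.1/6371 = 1.038785 rad (59.5180°).
Converting: φ₁ = 0.487366 rad, θ = 5.759587 rad.
Applying the spherical law of cosines for sides, sin φ₂ = sin φ₁ cos δ + cos φ₁ sin δ cos θ = 0.896989, so φ₂ = 63.765°.
Δλ = atan2( sin θ sin δ cos φ₁ , cos δ − sin φ₁ sin φ₂ ) = atan2(-0.380725, 0.087208) = -1.345623 rad = -77.099°.
λ₂ = -128.487° + -77.099° = -205.586°, normalized to (−180°, 180°] → 154.414°.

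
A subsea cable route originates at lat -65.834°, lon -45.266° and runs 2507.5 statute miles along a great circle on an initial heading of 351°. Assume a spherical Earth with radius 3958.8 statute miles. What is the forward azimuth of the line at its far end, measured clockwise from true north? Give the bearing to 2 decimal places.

final bearing 355.77°

Angular distance δ = d/R = 2507.5 / 3958.8 = 0.633399 rad.
Start latitude φ₁ = -1.149020 rad; initial bearing θ = 6.126106 rad.
Applying the spherical law of cosines for sides, sin φ₂ = sin φ₁ cos δ + cos φ₁ sin δ cos θ = -0.496058, so φ₂ = -29.740°.
Then Δλ = atan2(-0.037905, 0.353435) = -0.106840 rad, from sin θ sin δ cos φ₁ over cos δ − sin φ₁ sin φ₂.
λ₂ = λ₁ + Δλ = -51.387°.
The forward bearing on arrival equals the back-azimuth from the destination plus 180°.
Back-azimuth from P₂ (-29.74°, -51.39°) to P₁ (-65.83°, -45.27°), with Δλ' = λ₁ − λ₂ = 6.12°: atan2( sin Δλ' cos φ₁ , cos φ₂ sin φ₁ − sin φ₂ cos φ₁ cos Δλ' ) = 175.77°.
Final bearing = (175.77° + 180°) mod 360° = 355.77°.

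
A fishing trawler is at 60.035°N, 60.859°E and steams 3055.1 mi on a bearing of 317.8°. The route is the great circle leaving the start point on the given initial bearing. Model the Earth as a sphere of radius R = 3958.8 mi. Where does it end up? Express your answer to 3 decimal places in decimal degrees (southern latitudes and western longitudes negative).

latitude 61.515°, longitude -39.968°

Central angle δ = d/R = 0.771724 rad.
With φ₁ = 60.035° = 1.047808 rad and θ = 317.8° = 5.546656 rad:
Applying the spherical law of cosines for sides, sin φ₂ = sin φ₁ cos δ + cos φ₁ sin δ cos θ = 0.878942, so φ₂ = 61.515°.
For the longitude increment, Δλ = atan2( sin θ sin δ cos φ₁, cos δ − sin φ₁ sin φ₂ ) = atan2(-0.233972, -0.044745) = -100.827°.
Hence λ₂ = 60.859° + -100.827° = -39.968°.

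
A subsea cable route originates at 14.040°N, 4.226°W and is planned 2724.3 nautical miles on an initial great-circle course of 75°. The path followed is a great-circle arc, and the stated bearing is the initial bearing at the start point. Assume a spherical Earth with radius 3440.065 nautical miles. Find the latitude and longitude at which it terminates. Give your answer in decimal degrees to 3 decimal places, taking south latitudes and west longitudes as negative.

Central angle δ = d/R = 0.791933 rad.
With φ₁ = 14.040° = 0.245044 rad and θ = 75° = 1.308997 rad:
Destination latitude: φ₂ = arcsin( sin φ₁ cos δ + cos φ₁ sin δ cos θ ) = arcsin(0.349121) = 20.434°.
For the longitude increment, Δλ = atan2( sin θ sin δ cos φ₁, cos δ − sin φ₁ sin φ₂ ) = atan2(0.666924, 0.617775) = 47.191°.
Hence λ₂ = -4.226° + 47.191° = 42.965°.

latitude 20.434°, longitude 42.965°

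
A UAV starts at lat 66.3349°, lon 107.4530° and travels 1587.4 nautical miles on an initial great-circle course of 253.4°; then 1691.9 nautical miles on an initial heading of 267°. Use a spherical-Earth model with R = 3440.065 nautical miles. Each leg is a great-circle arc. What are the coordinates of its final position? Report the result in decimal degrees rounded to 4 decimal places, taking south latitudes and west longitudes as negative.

Apply the spherical direct solution leg by leg, carrying full precision between legs.
Leg 1: from (66.3349°, 107.4530°), δ = 1587.4/3440.065 = 0.461445 rad, θ = 253.4° → φ = 50.2692°, λ = 65.5748°.
Leg 2: from (50.2692°, 65.5748°), δ = 1691.9/3440.065 = 0.491822 rad, θ = 267° → φ = 41.4606°, λ = 26.5781°.

latitude 41.4606°, longitude 26.5781°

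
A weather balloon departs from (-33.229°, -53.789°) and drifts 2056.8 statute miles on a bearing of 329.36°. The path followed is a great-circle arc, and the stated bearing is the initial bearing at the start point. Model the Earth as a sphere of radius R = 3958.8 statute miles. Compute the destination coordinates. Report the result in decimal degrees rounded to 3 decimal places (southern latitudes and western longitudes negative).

latitude -6.797°, longitude -68.552°

Angular distance δ = d/R = 2056.8 / 3958.8 = 0.519551 rad.
Converting: φ₁ = -0.579955 rad, θ = 5.748416 rad.
Applying the spherical law of cosines for sides, sin φ₂ = sin φ₁ cos δ + cos φ₁ sin δ cos θ = -0.118350, so φ₂ = -6.797°.
Then Δλ = atan2(-0.211659, 0.803188) = -0.257665 rad, from sin θ sin δ cos φ₁ over cos δ − sin φ₁ sin φ₂.
λ₂ = λ₁ + Δλ = -68.552°.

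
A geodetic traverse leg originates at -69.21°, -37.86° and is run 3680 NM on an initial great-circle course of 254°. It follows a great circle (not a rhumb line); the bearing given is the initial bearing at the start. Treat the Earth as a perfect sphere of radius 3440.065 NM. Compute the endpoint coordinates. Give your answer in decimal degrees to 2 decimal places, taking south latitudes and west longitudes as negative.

latitude -32.34°, longitude -131.63°

Angular distance δ = d/R = 3680 / 3440.065 = 1.069747 rad.
With φ₁ = -69.21° = -1.207942 rad and θ = 254° = 4.433136 rad:
Applying the spherical law of cosines for sides, sin φ₂ = sin φ₁ cos δ + cos φ₁ sin δ cos θ = -0.534879, so φ₂ = -32.34°.
Then Δλ = atan2(-0.299254, -0.019706) = -1.636552 rad, from sin θ sin δ cos φ₁ over cos δ − sin φ₁ sin φ₂.
λ₂ = -37.86° + -93.77° = -131.63°.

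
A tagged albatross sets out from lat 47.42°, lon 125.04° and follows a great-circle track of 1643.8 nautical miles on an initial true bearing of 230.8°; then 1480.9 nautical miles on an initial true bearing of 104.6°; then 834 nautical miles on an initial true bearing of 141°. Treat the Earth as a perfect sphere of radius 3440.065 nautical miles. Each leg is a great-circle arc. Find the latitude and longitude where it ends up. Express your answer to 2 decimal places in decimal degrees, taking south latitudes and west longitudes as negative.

latitude 7.81°, longitude 135.44°

Apply the spherical direct solution leg by leg, carrying full precision between legs.
Leg 1: from (47.42°, 125.04°), δ = 1643.8/3440.065 = 0.477840 rad, θ = 230.8° → φ = 27.21°, λ = 101.42°.
Leg 2: from (27.21°, 101.42°), δ = 1480.9/3440.065 = 0.430486 rad, θ = 104.6° → φ = 18.78°, λ = 126.67°.
Leg 3: from (18.78°, 126.67°), δ = 834/3440.065 = 0.242437 rad, θ = 141° → φ = 7.81°, λ = 135.44°.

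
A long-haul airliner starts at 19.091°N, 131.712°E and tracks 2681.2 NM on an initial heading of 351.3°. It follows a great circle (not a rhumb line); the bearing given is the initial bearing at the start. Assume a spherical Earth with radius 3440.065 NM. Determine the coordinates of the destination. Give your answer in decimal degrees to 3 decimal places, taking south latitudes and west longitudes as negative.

Angular distance δ = d/R = 2681.2 / 3440.065 = 0.779404 rad.
Start latitude φ₁ = 0.333201 rad; initial bearing θ = 6.131342 rad.
sin φ₂ = sin φ₁ cos δ + cos φ₁ sin δ cos θ = (0.327069)(0.711333) + (0.945000)(0.702856)(0.988494) = 0.889212
φ₂ = asin(0.889212) = 1.095619 rad = 62.774°.
For the longitude increment, Δλ = atan2( sin θ sin δ cos φ₁, cos δ − sin φ₁ sin φ₂ ) = atan2(-0.100467, 0.420499) = -13.437°.
λ₂ = λ₁ + Δλ = 118.275°.

latitude 62.774°, longitude 118.275°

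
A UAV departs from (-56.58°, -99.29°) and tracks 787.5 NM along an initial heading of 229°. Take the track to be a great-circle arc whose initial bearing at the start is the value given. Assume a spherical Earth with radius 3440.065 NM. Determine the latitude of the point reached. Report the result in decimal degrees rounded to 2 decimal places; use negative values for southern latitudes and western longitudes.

latitude -63.49°

The arc subtends δ = 787.5/3440.065 = 0.228920 rad at the centre.
Converting: φ₁ = -0.987507 rad, θ = 3.996804 rad.
Destination latitude: φ₂ = arcsin( sin φ₁ cos δ + cos φ₁ sin δ cos θ ) = arcsin(-0.894878) = -63.49°.
For the longitude increment, Δλ = atan2( sin θ sin δ cos φ₁, cos δ − sin φ₁ sin φ₂ ) = atan2(-0.094327, 0.226997) = -22.57°.
λ₂ = λ₁ + Δλ = -121.86°.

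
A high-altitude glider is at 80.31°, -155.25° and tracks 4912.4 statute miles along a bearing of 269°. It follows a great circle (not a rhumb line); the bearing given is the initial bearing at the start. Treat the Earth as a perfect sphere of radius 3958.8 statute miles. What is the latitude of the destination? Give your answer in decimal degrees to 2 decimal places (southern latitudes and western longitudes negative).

latitude 18.46°

δ = 4912.4/3958.8 = 1.240881 rad (71.0972°).
Start latitude φ₁ = 1.401674 rad; initial bearing θ = 4.694936 rad.
sin φ₂ = sin φ₁ cos δ + cos φ₁ sin δ cos θ = (0.985733)(0.323963) + (0.168317)(0.946070)(-0.017452) = 0.316562
φ₂ = asin(0.316562) = 0.322103 rad = 18.46°.
For the longitude increment, Δλ = atan2( sin θ sin δ cos φ₁, cos δ − sin φ₁ sin φ₂ ) = atan2(-0.159216, 0.011918) = -85.72°.
λ₂ = -155.25° + -85.72° = -240.97°, normalized to (−180°, 180°] → 119.03°.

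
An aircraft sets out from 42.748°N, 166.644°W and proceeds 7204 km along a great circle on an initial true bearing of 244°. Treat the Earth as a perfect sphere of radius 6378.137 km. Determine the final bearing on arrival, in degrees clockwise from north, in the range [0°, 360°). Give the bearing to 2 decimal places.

Angular distance δ = d/R = 7204 / 6378.137 = 1.129483 rad.
Start latitude φ₁ = 0.746093 rad; initial bearing θ = 4.258603 rad.
sin φ₂ = sin φ₁ cos δ + cos φ₁ sin δ cos θ = (0.678775)(0.427127) + (0.734346)(0.904192)(-0.438371) = -0.001151
φ₂ = asin(-0.001151) = -0.001151 rad = -0.066°.
Δλ = atan2( sin θ sin δ cos φ₁ , cos δ − sin φ₁ sin φ₂ ) = atan2(-0.596790, 0.427908) = -0.948741 rad = -54.359°.
λ₂ = -166.644° + -54.359° = -221.003°, normalized to (−180°, 180°] → 138.997°.
The forward bearing on arrival equals the back-azimuth from the destination plus 180°.
Back-azimuth from P₂ (-0.07°, 139.00°) to P₁ (42.75°, -166.64°), with Δλ' = λ₁ − λ₂ = -305.64°: atan2( sin Δλ' cos φ₁ , cos φ₂ sin φ₁ − sin φ₂ cos φ₁ cos Δλ' ) = 41.30°.
Final bearing = (41.30° + 180°) mod 360° = 221.30°.

final bearing 221.30°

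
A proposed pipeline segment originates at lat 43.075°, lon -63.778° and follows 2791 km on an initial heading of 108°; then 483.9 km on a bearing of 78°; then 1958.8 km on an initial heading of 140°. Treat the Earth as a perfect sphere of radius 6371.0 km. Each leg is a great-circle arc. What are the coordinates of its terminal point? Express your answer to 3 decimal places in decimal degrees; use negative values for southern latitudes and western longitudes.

latitude 18.280°, longitude -18.673°

Apply the spherical direct solution leg by leg, carrying full precision between legs.
Leg 1: from (43.075°, -63.778°), δ = 2791/6371 = 0.438079 rad, θ = 108° → φ = 31.514°, λ = -35.533°.
Leg 2: from (31.514°, -35.533°), δ = 483.9/6371 = 0.075954 rad, θ = 78° → φ = 32.320°, λ = -30.495°.
Leg 3: from (32.320°, -30.495°), δ = 1958.8/6371 = 0.307456 rad, θ = 140° → φ = 18.280°, λ = -18.673°.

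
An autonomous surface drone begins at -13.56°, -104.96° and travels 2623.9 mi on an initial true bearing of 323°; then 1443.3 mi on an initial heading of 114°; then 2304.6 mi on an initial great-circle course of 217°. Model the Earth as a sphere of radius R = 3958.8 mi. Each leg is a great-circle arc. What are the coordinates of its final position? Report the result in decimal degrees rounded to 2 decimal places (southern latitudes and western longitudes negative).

Apply the spherical direct solution leg by leg, carrying full precision between legs.
Leg 1: from (-13.56°, -104.96°), δ = 2623.9/3958.8 = 0.662802 rad, θ = 323° → φ = 17.03°, λ = -127.75°.
Leg 2: from (17.03°, -127.75°), δ = 1443.3/3958.8 = 0.364580 rad, θ = 114° → φ = 7.76°, λ = -108.55°.
Leg 3: from (7.76°, -108.55°), δ = 2304.6/3958.8 = 0.582146 rad, θ = 217° → φ = -18.80°, λ = -129.01°.

latitude -18.80°, longitude -129.01°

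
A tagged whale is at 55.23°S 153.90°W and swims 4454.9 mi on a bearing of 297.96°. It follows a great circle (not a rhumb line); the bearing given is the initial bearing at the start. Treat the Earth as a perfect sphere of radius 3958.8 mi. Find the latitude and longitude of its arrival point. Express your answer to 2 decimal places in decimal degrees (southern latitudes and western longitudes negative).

Angular distance δ = d/R = 4454.9 / 3958.8 = 1.125316 rad.
With φ₁ = -55.23° = -0.963945 rad and θ = 297.96° = 5.200383 rad:
sin φ₂ = sin φ₁ cos δ + cos φ₁ sin δ cos θ = (-0.821448)(0.430892) + (0.570284)(0.902404)(0.468855) = -0.112670
φ₂ = asin(-0.112670) = -0.112910 rad = -6.47°.
Δλ = atan2( sin θ sin δ cos φ₁ , cos δ − sin φ₁ sin φ₂ ) = atan2(-0.454556, 0.338339) = -0.930935 rad = -53.34°.
λ₂ = -153.90° + -53.34° = -207.24°, normalized to (−180°, 180°] → 152.76°.

latitude -6.47°, longitude 152.76°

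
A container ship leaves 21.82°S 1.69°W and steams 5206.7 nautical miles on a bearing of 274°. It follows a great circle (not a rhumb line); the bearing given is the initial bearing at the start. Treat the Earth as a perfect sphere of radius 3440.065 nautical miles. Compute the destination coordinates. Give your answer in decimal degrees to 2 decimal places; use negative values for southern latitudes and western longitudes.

δ = 5206.7/3440.065 = 1.513547 rad (86.7199°).
Converting: φ₁ = -0.380831 rad, θ = 4.782202 rad.
sin φ₂ = sin φ₁ cos δ + cos φ₁ sin δ cos θ = (-0.371692)(0.057218) + (0.928356)(0.998362)(0.069756) = 0.043385
φ₂ = asin(0.043385) = 0.043399 rad = 2.49°.
Then Δλ = atan2(-0.924577, 0.073344) = -1.491635 rad, from sin θ sin δ cos φ₁ over cos δ − sin φ₁ sin φ₂.
Hence λ₂ = -1.69° + -85.46° = -87.15°.

latitude 2.49°, longitude -87.15°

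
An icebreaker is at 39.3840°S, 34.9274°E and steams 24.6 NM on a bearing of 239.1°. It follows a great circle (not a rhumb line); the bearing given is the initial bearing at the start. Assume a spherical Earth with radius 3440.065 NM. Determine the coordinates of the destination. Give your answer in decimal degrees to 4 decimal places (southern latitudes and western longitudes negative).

The arc subtends δ = 24.6/3440.065 = 0.007151 rad at the centre.
With φ₁ = -39.3840° = -0.687380 rad and θ = 239.1° = 4.173082 rad:
sin φ₂ = sin φ₁ cos δ + cos φ₁ sin δ cos θ = (-0.634515)(0.999974) + (0.772911)(0.007151)(-0.513541) = -0.637337
φ₂ = asin(-0.637337) = -0.691037 rad = -39.5935°.
Then Δλ = atan2(-0.004743, 0.595575) = -0.007963 rad, from sin θ sin δ cos φ₁ over cos δ − sin φ₁ sin φ₂.
Hence λ₂ = 34.9274° + -0.4562° = 34.4712°.

latitude -39.5935°, longitude 34.4712°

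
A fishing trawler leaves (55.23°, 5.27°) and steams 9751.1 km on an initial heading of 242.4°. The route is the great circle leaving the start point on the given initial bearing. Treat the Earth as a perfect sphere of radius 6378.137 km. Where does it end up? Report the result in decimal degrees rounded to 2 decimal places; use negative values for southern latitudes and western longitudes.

Angular distance δ = d/R = 9751.1 / 6378.137 = 1.528832 rad.
Converting: φ₁ = 0.963945 rad, θ = 4.230678 rad.
Applying the spherical law of cosines for sides, sin φ₂ = sin φ₁ cos δ + cos φ₁ sin δ cos θ = -0.229516, so φ₂ = -13.27°.
For the longitude increment, Δλ = atan2( sin θ sin δ cos φ₁, cos δ − sin φ₁ sin φ₂ ) = atan2(-0.504942, 0.230488) = -65.47°.
λ₂ = λ₁ + Δλ = -60.20°.

latitude -13.27°, longitude -60.20°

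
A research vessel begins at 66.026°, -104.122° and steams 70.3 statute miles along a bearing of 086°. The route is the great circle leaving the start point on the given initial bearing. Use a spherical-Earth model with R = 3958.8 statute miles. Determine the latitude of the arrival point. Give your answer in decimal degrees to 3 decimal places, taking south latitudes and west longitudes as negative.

latitude 66.077°

The arc subtends δ = 70.3/3958.8 = 0.017758 rad at the centre.
With φ₁ = 66.026° = 1.152371 rad and θ = 86° = 1.500983 rad:
Destination latitude: φ₂ = arcsin( sin φ₁ cos δ + cos φ₁ sin δ cos θ ) = arcsin(0.914089) = 66.077°.
Then Δλ = atan2(0.007197, 0.164612) = 0.043696 rad, from sin θ sin δ cos φ₁ over cos δ − sin φ₁ sin φ₂.
λ₂ = λ₁ + Δλ = -101.618°.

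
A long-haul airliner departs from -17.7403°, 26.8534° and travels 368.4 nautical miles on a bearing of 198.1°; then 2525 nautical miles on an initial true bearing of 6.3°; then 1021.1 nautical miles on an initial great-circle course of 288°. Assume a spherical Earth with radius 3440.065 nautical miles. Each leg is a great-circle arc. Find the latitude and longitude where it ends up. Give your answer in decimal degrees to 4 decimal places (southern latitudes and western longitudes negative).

latitude 22.6820°, longitude 11.6698°

Apply the spherical direct solution leg by leg, carrying full precision between legs.
Leg 1: from (-17.7403°, 26.8534°), δ = 368.4/3440.065 = 0.107091 rad, θ = 198.1° → φ = -23.5609°, λ = 24.7773°.
Leg 2: from (-23.5609°, 24.7773°), δ = 2525/3440.065 = 0.733998 rad, θ = 6.3° → φ = 18.2702°, λ = 29.2168°.
Leg 3: from (18.2702°, 29.2168°), δ = 1021.1/3440.065 = 0.296826 rad, θ = 288° → φ = 22.6820°, λ = 11.6698°.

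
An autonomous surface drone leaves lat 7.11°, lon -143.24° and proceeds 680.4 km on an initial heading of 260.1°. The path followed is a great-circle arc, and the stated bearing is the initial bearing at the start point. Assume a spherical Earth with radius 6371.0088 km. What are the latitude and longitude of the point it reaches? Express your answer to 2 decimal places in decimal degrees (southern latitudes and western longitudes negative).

Central angle δ = d/R = 0.106796 rad.
Converting: φ₁ = 0.124093 rad, θ = 4.539601 rad.
Destination latitude: φ₂ = arcsin( sin φ₁ cos δ + cos φ₁ sin δ cos θ ) = arcsin(0.104884) = 6.02°.
For the longitude increment, Δλ = atan2( sin θ sin δ cos φ₁, cos δ − sin φ₁ sin φ₂ ) = atan2(-0.104199, 0.981321) = -6.06°.
λ₂ = λ₁ + Δλ = -149.30°.

latitude 6.02°, longitude -149.30°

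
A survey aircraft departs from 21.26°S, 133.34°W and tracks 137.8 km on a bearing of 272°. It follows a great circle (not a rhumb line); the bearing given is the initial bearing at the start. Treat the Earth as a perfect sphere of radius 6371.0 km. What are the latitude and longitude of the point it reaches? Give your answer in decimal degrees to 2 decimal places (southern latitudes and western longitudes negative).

latitude -21.21°, longitude -134.67°

The arc subtends δ = 137.8/6371 = 0.021629 rad at the centre.
Converting: φ₁ = -0.371057 rad, θ = 4.747296 rad.
sin φ₂ = sin φ₁ cos δ + cos φ₁ sin δ cos θ = (-0.362601)(0.999766) + (0.931945)(0.021628)(0.034899) = -0.361812
φ₂ = asin(-0.361812) = -0.370211 rad = -21.21°.
Δλ = atan2( sin θ sin δ cos φ₁ , cos δ − sin φ₁ sin φ₂ ) = atan2(-0.020143, 0.868573) = -0.023187 rad = -1.33°.
λ₂ = -133.34° + -1.33° = -134.67°.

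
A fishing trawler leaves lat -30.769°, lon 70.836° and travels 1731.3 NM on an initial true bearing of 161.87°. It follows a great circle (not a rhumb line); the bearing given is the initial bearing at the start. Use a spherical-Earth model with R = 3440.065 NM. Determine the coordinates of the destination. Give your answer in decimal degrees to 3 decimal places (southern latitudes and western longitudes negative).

δ = 1731.3/3440.065 = 0.503275 rad (28.8356°).
With φ₁ = -30.769° = -0.537020 rad and θ = 161.87° = 2.825164 rad:
sin φ₂ = sin φ₁ cos δ + cos φ₁ sin δ cos θ = (-0.511578)(0.876008) + (0.859237)(0.482297)(-0.950353) = -0.841980
φ₂ = asin(-0.841980) = -1.000942 rad = -57.350°.
Then Δλ = atan2(0.128953, 0.445269) = 0.281895 rad, from sin θ sin δ cos φ₁ over cos δ − sin φ₁ sin φ₂.
Hence λ₂ = 70.836° + 16.151° = 86.987°.

latitude -57.350°, longitude 86.987°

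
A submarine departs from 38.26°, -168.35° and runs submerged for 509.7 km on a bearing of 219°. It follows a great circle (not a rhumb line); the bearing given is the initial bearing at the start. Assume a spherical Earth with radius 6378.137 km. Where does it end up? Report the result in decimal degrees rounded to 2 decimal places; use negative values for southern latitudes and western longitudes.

The arc subtends δ = 509.7/6378.137 = 0.079914 rad at the centre.
Start latitude φ₁ = 0.667763 rad; initial bearing θ = 3.822271 rad.
Applying the spherical law of cosines for sides, sin φ₂ = sin φ₁ cos δ + cos φ₁ sin δ cos θ = 0.568542, so φ₂ = 34.65°.
For the longitude increment, Δλ = atan2( sin θ sin δ cos φ₁, cos δ − sin φ₁ sin φ₂ ) = atan2(-0.039447, 0.644750) = -3.50°.
λ₂ = λ₁ + Δλ = -171.85°.

latitude 34.65°, longitude -171.85°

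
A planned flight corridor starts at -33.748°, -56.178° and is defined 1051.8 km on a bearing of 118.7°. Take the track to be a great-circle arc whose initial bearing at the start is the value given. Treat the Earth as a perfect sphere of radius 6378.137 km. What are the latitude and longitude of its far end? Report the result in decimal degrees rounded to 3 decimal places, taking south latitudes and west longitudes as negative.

δ = 1051.8/6378.137 = 0.164907 rad (9.4485°).
With φ₁ = -33.748° = -0.589014 rad and θ = 118.7° = 2.071706 rad:
Destination latitude: φ₂ = arcsin( sin φ₁ cos δ + cos φ₁ sin δ cos θ ) = arcsin(-0.613554) = -37.847°.
For the longitude increment, Δλ = atan2( sin θ sin δ cos φ₁, cos δ − sin φ₁ sin φ₂ ) = atan2(0.119729, 0.645579) = 10.507°.
Hence λ₂ = -56.178° + 10.507° = -45.671°.

latitude -37.847°, longitude -45.671°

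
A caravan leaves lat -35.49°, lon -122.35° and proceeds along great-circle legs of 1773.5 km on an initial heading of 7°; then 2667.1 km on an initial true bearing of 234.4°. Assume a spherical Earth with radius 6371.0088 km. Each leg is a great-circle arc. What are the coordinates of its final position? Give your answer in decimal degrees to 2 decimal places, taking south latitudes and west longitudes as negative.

Apply the spherical direct solution leg by leg, carrying full precision between legs.
Leg 1: from (-35.49°, -122.35°), δ = 1773.5/6371.0088 = 0.278370 rad, θ = 7° → φ = -19.64°, λ = -120.31°.
Leg 2: from (-19.64°, -120.31°), δ = 2667.1/6371.0088 = 0.418631 rad, θ = 234.4° → φ = -32.00°, λ = -143.25°.

latitude -32.00°, longitude -143.25°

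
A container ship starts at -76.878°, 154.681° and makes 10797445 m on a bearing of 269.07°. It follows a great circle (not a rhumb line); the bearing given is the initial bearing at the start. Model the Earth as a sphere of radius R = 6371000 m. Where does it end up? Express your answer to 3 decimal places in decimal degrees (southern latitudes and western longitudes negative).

latitude 6.706°, longitude 62.156°

The arc subtends δ = 10797445/6371000 = 1.694780 rad at the centre.
Start latitude φ₁ = -1.341774 rad; initial bearing θ = 4.696157 rad.
Destination latitude: φ₂ = arcsin( sin φ₁ cos δ + cos φ₁ sin δ cos θ ) = arcsin(0.116781) = 6.706°.
Then Δλ = atan2(-0.225253, -0.009935) = -1.614873 rad, from sin θ sin δ cos φ₁ over cos δ − sin φ₁ sin φ₂.
Hence λ₂ = 154.681° + -92.525° = 62.156°.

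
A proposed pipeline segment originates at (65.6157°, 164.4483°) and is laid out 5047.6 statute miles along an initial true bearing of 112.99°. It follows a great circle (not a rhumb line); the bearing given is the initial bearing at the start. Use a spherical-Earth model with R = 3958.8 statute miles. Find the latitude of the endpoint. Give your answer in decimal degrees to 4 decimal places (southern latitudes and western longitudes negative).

Angular distance δ = d/R = 5047.6 / 3958.8 = 1.275033 rad.
Converting: φ₁ = 1.145210 rad, θ = 1.972048 rad.
Applying the spherical law of cosines for sides, sin φ₂ = sin φ₁ cos δ + cos φ₁ sin δ cos θ = 0.111223, so φ₂ = 6.3858°.
Then Δλ = atan2(0.363561, 0.190169) = 1.088861 rad, from sin θ sin δ cos φ₁ over cos δ − sin φ₁ sin φ₂.
λ₂ = 164.4483° + 62.3871° = 226.8354°, normalized to (−180°, 180°] → -133.1646°.

latitude 6.3858°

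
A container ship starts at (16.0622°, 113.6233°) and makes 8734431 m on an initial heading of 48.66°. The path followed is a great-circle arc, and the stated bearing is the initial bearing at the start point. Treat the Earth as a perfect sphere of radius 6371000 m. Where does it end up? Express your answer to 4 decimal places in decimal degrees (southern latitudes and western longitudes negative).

Angular distance δ = d/R = 8734431 / 6371000 = 1.370967 rad.
Start latitude φ₁ = 0.280338 rad; initial bearing θ = 0.849277 rad.
sin φ₂ = sin φ₁ cos δ + cos φ₁ sin δ cos θ = (0.276681)(0.198502) + (0.960962)(0.980100)(0.660526) = 0.677031
φ₂ = asin(0.677031) = 0.743721 rad = 42.6121°.
Then Δλ = atan2(0.707136, 0.011181) = 1.554987 rad, from sin θ sin δ cos φ₁ over cos δ − sin φ₁ sin φ₂.
λ₂ = 113.6233° + 89.0942° = 202.7175°, normalized to (−180°, 180°] → -157.2825°.

latitude 42.6121°, longitude -157.2825°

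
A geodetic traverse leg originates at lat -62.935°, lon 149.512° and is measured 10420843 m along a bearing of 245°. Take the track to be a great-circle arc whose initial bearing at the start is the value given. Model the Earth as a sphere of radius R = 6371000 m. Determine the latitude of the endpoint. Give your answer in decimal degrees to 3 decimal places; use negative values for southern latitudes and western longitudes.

δ = 10420843/6371000 = 1.635668 rad (93.7169°).
Converting: φ₁ = -1.098423 rad, θ = 4.276057 rad.
sin φ₂ = sin φ₁ cos δ + cos φ₁ sin δ cos θ = (-0.890491)(-0.064827) + (0.455001)(0.997897)(-0.422618) = -0.134160
φ₂ = asin(-0.134160) = -0.134566 rad = -7.710°.
Then Δλ = atan2(-0.411504, -0.184295) = -1.991866 rad, from sin θ sin δ cos φ₁ over cos δ − sin φ₁ sin φ₂.
Hence λ₂ = 149.512° + -114.126° = 35.386°.

latitude -7.710°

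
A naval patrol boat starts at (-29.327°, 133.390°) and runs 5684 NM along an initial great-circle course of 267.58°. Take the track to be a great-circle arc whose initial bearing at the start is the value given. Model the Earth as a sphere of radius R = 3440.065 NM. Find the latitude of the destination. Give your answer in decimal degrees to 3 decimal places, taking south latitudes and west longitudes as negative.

δ = 5684/3440.065 = 1.652294 rad (94.6695°).
With φ₁ = -29.327° = -0.511853 rad and θ = 267.58° = 4.670152 rad:
Destination latitude: φ₂ = arcsin( sin φ₁ cos δ + cos φ₁ sin δ cos θ ) = arcsin(0.003182) = 0.182°.
For the longitude increment, Δλ = atan2( sin θ sin δ cos φ₁, cos δ − sin φ₁ sin φ₂ ) = atan2(-0.868170, -0.079849) = -95.255°.
Hence λ₂ = 133.390° + -95.255° = 38.135°.

latitude 0.182°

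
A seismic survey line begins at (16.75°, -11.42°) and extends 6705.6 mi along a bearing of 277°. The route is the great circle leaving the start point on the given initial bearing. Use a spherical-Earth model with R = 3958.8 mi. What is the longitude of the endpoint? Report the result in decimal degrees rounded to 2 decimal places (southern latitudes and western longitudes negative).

Central angle δ = d/R = 1.693847 rad.
Start latitude φ₁ = 0.292343 rad; initial bearing θ = 4.834562 rad.
Applying the spherical law of cosines for sides, sin φ₂ = sin φ₁ cos δ + cos φ₁ sin δ cos θ = 0.080443, so φ₂ = 4.61°.
For the longitude increment, Δλ = atan2( sin θ sin δ cos φ₁, cos δ − sin φ₁ sin φ₂ ) = atan2(-0.943247, -0.145923) = -98.79°.
λ₂ = -11.42° + -98.79° = -110.21°.

longitude -110.21°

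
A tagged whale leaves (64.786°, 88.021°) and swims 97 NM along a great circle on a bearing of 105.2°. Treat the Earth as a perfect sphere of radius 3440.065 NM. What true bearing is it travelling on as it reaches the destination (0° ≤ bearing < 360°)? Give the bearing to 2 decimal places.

final bearing 108.45°

The arc subtends δ = 97/3440.065 = 0.028197 rad at the centre.
Start latitude φ₁ = 1.130729 rad; initial bearing θ = 1.836086 rad.
sin φ₂ = sin φ₁ cos δ + cos φ₁ sin δ cos θ = (0.904723)(0.999602) + (0.426000)(0.028193)(-0.262189) = 0.901214
φ₂ = asin(0.901214) = 1.122563 rad = 64.318°.
Then Δλ = atan2(0.011590, 0.184253) = 0.062821 rad, from sin θ sin δ cos φ₁ over cos δ − sin φ₁ sin φ₂.
λ₂ = λ₁ + Δλ = 91.620°.
The forward bearing on arrival equals the back-azimuth from the destination plus 180°.
Back-azimuth from P₂ (64.32°, 91.62°) to P₁ (64.79°, 88.02°), with Δλ' = λ₁ − λ₂ = -3.60°: atan2( sin Δλ' cos φ₁ , cos φ₂ sin φ₁ − sin φ₂ cos φ₁ cos Δλ' ) = 288.45°.
Final bearing = (288.45° + 180°) mod 360° = 108.45°.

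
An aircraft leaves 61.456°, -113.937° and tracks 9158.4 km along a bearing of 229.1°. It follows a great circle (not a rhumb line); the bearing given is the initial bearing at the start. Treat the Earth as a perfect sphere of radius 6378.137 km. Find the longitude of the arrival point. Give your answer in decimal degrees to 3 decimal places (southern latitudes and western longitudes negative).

Central angle δ = d/R = 1.435905 rad.
With φ₁ = 61.456° = 1.072610 rad and θ = 229.1° = 3.998549 rad:
Applying the spherical law of cosines for sides, sin φ₂ = sin φ₁ cos δ + cos φ₁ sin δ cos θ = -0.191879, so φ₂ = -11.062°.
Δλ = atan2( sin θ sin δ cos φ₁ , cos δ − sin φ₁ sin φ₂ ) = atan2(-0.357891, 0.303039) = -0.868202 rad = -49.744°.
Hence λ₂ = -113.937° + -49.744° = -163.681°.

longitude -163.681°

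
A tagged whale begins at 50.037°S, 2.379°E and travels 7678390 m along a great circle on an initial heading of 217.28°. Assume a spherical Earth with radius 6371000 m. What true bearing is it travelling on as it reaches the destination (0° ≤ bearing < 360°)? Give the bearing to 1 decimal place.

δ = 7678390/6371000 = 1.205210 rad (69.0534°).
Start latitude φ₁ = -0.873310 rad; initial bearing θ = 3.792251 rad.
Applying the spherical law of cosines for sides, sin φ₂ = sin φ₁ cos δ + cos φ₁ sin δ cos θ = -0.751296, so φ₂ = -48.703°.
Δλ = atan2( sin θ sin δ cos φ₁ , cos δ − sin φ₁ sin φ₂ ) = atan2(-0.363333, -0.218340) = -2.111904 rad = -121.003°.
λ₂ = 2.379° + -121.003° = -118.624°.
The forward bearing on arrival equals the back-azimuth from the destination plus 180°.
Back-azimuth from P₂ (-48.7°, -118.6°) to P₁ (-50.0°, 2.4°), with Δλ' = λ₁ − λ₂ = 121.0°: atan2( sin Δλ' cos φ₁ , cos φ₂ sin φ₁ − sin φ₂ cos φ₁ cos Δλ' ) = 143.9°.
Final bearing = (143.9° + 180°) mod 360° = 323.9°.

final bearing 323.9°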